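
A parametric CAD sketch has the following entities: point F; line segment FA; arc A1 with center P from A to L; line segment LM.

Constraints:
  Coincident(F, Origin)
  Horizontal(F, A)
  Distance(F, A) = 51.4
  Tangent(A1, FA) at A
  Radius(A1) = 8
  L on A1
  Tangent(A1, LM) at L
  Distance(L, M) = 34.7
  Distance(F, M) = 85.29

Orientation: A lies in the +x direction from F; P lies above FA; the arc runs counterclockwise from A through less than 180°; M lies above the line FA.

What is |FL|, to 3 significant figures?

57.5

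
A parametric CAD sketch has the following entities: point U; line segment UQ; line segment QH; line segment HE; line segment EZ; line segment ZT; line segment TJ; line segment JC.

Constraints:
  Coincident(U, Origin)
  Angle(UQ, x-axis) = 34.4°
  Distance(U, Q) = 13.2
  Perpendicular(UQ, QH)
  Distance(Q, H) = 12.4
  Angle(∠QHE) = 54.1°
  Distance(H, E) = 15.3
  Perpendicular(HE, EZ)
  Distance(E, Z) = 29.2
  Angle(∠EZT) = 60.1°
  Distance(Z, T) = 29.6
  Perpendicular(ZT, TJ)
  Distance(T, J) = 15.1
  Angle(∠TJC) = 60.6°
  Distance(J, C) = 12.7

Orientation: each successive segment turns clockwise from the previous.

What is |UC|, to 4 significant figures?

17.44

U is at the origin; UQ runs at 34.4° with length 13.2, so Q = (10.89, 7.458). The perpendicularity gives QH at right angles to UQ, so QH runs at -55.60°; with |QH| = 12.4, H = (17.90, -2.774). ∠QHE = 54.1° gives HE at 178.5° from the x-axis; with |HE| = 15.3, E = (2.602, -2.373). HE ⟂ EZ, so EZ runs at 88.50°; with |EZ| = 29.2, Z = (3.367, 26.82). ∠EZT = 60.1° gives ZT at -31.40° from the x-axis; with |ZT| = 29.6, T = (28.63, 11.39). ZT is perpendicular to TJ, so TJ runs at -121.4°; with |TJ| = 15.1, J = (20.76, -1.494). ∠TJC = 60.6° gives JC at 119.2° from the x-axis; with |JC| = 12.7, C = (14.57, 9.592). Then |UC| = |C − U| = 17.44.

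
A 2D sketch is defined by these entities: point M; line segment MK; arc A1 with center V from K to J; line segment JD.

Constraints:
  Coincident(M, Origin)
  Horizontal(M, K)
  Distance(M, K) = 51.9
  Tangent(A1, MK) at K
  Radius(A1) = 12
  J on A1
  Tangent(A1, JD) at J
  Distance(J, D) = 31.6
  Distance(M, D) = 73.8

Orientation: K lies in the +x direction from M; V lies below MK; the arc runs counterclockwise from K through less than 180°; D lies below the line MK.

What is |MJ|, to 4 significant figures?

45.55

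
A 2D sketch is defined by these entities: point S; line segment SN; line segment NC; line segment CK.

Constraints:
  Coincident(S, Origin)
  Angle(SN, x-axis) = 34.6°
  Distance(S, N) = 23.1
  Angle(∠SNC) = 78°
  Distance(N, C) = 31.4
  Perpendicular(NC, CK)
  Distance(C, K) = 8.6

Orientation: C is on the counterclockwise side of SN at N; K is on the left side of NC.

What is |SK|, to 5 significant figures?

30.055

S is at the origin; SN runs at 34.6° with length 23.1, so N = 23.1·(cos 34.6°, sin 34.6°) = (19.014, 13.117). ∠SNC = 78.0°, so NC runs at 34.6° + (180° − 78.0°) = 136.60° from the x-axis; with |NC| = 31.4, C = N + 31.4·(cos 136.60°, sin 136.60°) = (-3.8000, 34.692). The perpendicularity gives CK at right angles to NC; with |CK| = 8.6 on the left of NC, K = C + 8.6·(-0.68709, -0.72657) = (-9.7089, 28.443). Then |SK| = |K − S| = 30.055.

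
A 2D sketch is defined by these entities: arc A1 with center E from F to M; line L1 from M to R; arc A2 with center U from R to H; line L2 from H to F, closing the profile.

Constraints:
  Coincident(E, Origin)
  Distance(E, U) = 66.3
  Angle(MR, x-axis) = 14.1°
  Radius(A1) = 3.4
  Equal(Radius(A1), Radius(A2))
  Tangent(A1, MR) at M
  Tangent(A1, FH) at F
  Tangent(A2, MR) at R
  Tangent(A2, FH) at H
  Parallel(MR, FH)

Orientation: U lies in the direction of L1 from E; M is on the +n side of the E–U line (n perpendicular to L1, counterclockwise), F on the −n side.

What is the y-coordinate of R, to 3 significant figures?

19.4

The slot axis is L1's direction at 14.1°, so u = (cos 14.1°, sin 14.1°) = (0.970, 0.244) and n = (−sin 14.1°, cos 14.1°) = (-0.244, 0.970). E is at the origin and U lies 66.3 along u from E, so U = 66.3·u = (64.3, 16.2). Tangency of A1 to both parallel lines with radius 3.4 puts M and F at E ± 3.4·n: M = (-0.828, 3.30), F = (0.828, -3.30). Equal radii place R and H the same way about U: R = U + 3.4·n = (63.5, 19.4), H = U − 3.4·n = (65.1, 12.9). So R.y = 19.4.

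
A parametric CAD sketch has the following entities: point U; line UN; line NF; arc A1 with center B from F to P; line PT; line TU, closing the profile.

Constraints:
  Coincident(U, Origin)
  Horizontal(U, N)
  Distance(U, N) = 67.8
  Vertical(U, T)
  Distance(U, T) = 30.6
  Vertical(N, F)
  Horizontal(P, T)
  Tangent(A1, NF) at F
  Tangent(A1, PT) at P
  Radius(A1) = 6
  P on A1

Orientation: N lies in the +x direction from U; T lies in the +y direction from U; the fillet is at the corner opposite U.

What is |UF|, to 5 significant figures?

72.125

U is at the origin; UN is horizontal with |UN| = 67.8 and N on the +x side, so N = (67.800, 0.0000). U and T share the same x with |UT| = 30.6 and T on the +y side, so T = (0.0000, 30.600). The virtual corner opposite U is at (67.800, 30.600). A1 meets NF tangentially, so BF is at right angles to NF and the tangent condition forces BP to be normal to PT, with radius 6.0, so the center B sits 6.0 in from both sides at B = (61.800, 24.600). That places the tangent points at F = (67.800, 24.600) on NF and P = (61.800, 30.600) on PT. Then |UF| = |F − U| = 72.125.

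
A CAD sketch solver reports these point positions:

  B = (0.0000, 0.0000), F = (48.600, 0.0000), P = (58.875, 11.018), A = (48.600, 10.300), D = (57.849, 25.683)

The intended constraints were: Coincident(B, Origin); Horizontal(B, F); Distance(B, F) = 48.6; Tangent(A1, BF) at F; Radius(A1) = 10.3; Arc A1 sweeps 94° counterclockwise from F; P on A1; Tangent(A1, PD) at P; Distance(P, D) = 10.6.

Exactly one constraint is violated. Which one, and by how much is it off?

Distance(P, D) = 10.6 — off by 4.10.

B = (0.00, 0.00) ✓; B.y = 0.00, F.y = 0.00 ✓; |BF| = 48.60 ✓; ∠(AF, FB) = 90.00° ✓; |AF| = 10.30 ✓; bearing(A→P) − bearing(A→F) = 94.00° ✓; |AP| = 10.30 ✓; ∠(AP, PD) = 90.00° ✓; |PD| = 14.70 ✗.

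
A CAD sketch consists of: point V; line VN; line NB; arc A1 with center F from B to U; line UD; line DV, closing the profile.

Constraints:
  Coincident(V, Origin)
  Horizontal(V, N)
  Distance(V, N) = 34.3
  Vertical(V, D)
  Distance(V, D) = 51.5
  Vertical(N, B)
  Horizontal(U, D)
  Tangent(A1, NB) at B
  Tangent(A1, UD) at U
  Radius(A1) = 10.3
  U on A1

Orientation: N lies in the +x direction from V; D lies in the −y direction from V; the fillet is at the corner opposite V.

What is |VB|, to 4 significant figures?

53.61

V is at the origin; VN is horizontal with |VN| = 34.3 and N on the +x side, so N = (34.30, 0.000). VD is vertical with |VD| = 51.5 and D on the −y side, so D = (0.000, -51.50). The virtual corner opposite V is at (34.30, -51.50). Since A1 is tangent to NB there, FB ⟂ NB and since A1 is tangent to UD there, FU ⟂ UD, with radius 10.3, so the center F sits 10.3 in from both sides at F = (24.00, -41.20). That places the tangent points at B = (34.30, -41.20) on NB and U = (24.00, -51.50) on UD. Then |VB| = |B − V| = 53.61.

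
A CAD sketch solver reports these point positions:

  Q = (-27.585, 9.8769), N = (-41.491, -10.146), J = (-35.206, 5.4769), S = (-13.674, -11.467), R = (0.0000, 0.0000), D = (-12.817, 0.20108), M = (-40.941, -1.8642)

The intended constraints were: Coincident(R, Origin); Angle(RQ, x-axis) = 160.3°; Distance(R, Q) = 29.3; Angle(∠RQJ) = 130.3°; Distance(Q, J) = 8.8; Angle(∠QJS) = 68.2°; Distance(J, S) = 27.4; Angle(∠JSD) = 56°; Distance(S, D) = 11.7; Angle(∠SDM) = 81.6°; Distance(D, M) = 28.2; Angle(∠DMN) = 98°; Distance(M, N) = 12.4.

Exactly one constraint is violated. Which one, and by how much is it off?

Distance(M, N) = 12.4 — off by 4.10.

R = (0.00, 0.00) ✓; RQ at 160.3° ✓; |RQ| = 29.30 ✓; ∠RQJ = 130.3° ✓; |QJ| = 8.800 ✓; ∠QJS = 68.20° ✓; |JS| = 27.40 ✓; ∠JSD = 56.00° ✓; |SD| = 11.70 ✓; ∠SDM = 81.60° ✓; |DM| = 28.20 ✓; ∠DMN = 98.00° ✓; |MN| = 8.300 ✗.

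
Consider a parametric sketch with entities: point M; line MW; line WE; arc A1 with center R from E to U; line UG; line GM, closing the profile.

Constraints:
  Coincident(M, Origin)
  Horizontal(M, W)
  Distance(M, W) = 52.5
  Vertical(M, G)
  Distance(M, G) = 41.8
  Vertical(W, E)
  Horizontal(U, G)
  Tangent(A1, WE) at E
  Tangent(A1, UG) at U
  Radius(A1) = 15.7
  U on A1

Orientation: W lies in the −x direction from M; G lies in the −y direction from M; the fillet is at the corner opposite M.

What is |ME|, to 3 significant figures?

58.6

The virtual corner opposite M is at (-52.5, -41.8). Since A1 is tangent to WE there, RE ⟂ WE and A1 meets UG tangentially, so RU is at right angles to UG, with radius 15.7, so the center R sits 15.7 in from both sides at R = (-36.8, -26.1). That places the tangent points at E = (-52.5, -26.1) on WE and U = (-36.8, -41.8) on UG. Then |ME| = |E − M| = 58.6.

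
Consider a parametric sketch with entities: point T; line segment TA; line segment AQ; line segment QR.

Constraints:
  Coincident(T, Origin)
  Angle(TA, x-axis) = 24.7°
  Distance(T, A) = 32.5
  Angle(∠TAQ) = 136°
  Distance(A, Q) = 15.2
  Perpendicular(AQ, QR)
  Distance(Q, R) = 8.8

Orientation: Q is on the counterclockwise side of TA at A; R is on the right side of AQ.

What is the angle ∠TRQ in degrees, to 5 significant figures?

50.878°

T is at the origin; TA runs at 24.7° with length 32.5, so A = 32.5·(cos 24.7°, sin 24.7°) = (29.527, 13.581). ∠TAQ = 136.0°, so AQ runs at 24.7° + (180° − 136.0°) = 68.700° from the x-axis; with |AQ| = 15.2, Q = A + 15.2·(cos 68.700°, sin 68.700°) = (35.048, 27.742). The perpendicularity gives QR at right angles to AQ; with |QR| = 8.8 on the right of AQ, R = Q + 8.8·(0.93169, -0.36325) = (43.247, 24.546). Then cos ∠TRQ = RT·RQ / (|RT||RQ|), giving 50.878°.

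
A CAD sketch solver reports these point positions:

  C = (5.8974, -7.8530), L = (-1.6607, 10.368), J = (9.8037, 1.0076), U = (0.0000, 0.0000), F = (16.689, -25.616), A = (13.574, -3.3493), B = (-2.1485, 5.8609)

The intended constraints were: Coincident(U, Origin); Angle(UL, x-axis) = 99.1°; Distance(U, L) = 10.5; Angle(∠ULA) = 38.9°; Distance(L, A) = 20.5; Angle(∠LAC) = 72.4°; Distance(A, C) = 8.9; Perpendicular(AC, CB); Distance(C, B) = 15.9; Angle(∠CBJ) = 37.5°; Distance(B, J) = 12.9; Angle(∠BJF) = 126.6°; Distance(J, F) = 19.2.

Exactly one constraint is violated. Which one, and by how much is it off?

Distance(J, F) = 19.2 — off by 8.30.

U = (0.00, 0.00) ✓; UL at 99.10° ✓; |UL| = 10.50 ✓; ∠ULA = 38.90° ✓; |LA| = 20.50 ✓; ∠LAC = 72.40° ✓; |AC| = 8.900 ✓; ∠(AC, CB) = 90.00° ✓; |CB| = 15.90 ✓; ∠CBJ = 37.50° ✓; |BJ| = 12.90 ✓; ∠BJF = 126.6° ✓; |JF| = 27.50 ✗.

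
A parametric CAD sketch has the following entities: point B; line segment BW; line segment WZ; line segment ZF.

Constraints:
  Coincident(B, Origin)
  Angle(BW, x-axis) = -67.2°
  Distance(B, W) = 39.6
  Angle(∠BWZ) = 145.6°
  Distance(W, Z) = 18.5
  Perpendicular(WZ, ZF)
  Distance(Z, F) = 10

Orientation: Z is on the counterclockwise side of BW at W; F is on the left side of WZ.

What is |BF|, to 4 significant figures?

52.65

∠BWZ = 145.6°, so WZ runs at -67.2° + (180° − 145.6°) = -32.80° from the x-axis; with |WZ| = 18.5, Z = W + 18.5·(cos -32.80°, sin -32.80°) = (30.90, -46.53). WZ ⟂ ZF; with |ZF| = 10.0 on the left of WZ, F = Z + 10.0·(0.5417, 0.8406) = (36.31, -38.12). Then |BF| = |F − B| = 52.65.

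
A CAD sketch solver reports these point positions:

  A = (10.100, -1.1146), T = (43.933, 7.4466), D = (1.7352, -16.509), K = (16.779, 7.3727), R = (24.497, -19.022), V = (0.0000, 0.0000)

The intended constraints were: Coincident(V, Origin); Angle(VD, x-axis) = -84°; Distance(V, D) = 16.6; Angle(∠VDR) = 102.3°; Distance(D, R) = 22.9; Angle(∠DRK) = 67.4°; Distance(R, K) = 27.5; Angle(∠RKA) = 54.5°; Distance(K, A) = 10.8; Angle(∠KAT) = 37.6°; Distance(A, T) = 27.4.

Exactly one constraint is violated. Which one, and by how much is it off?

Distance(A, T) = 27.4 — off by 7.50.

V = (0.00, 0.00) ✓; VD at -84.00° ✓; |VD| = 16.60 ✓; ∠VDR = 102.3° ✓; |DR| = 22.90 ✓; ∠DRK = 67.40° ✓; |RK| = 27.50 ✓; ∠RKA = 54.50° ✓; |KA| = 10.80 ✓; ∠KAT = 37.60° ✓; |AT| = 34.90 ✗.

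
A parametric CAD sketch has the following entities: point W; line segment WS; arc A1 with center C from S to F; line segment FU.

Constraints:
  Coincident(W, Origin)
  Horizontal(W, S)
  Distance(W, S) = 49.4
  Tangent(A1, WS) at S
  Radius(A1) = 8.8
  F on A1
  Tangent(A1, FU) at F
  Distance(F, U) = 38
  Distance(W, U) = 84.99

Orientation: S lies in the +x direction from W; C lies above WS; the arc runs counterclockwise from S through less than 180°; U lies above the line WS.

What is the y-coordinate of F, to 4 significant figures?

4.229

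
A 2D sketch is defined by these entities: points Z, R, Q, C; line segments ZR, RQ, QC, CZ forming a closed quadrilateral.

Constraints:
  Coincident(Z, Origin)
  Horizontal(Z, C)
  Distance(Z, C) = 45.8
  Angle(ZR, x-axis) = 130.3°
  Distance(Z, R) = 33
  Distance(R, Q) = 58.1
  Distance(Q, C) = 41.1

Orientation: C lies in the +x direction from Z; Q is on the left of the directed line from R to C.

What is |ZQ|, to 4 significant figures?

52.83

Checks: |RQ| = 58.10 ✓; |QC| = 41.10 ✓.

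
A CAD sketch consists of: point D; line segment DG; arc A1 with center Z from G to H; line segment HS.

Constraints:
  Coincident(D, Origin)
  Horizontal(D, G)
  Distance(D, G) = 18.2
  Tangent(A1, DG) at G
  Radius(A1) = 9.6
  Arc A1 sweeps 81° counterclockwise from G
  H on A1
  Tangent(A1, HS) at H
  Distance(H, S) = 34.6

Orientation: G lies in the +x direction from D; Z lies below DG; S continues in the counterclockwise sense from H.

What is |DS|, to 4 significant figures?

42.40

D is at the origin; D and G share the same y with |DG| = 18.2 and G on the +x side, so G = (18.20, 0.000). A1 meets DG tangentially, so ZG is at right angles to DG, so Z = G + (0, -9.6) = (18.20, -9.600). On A1, G sits at bearing 90° from Z; an 81° counterclockwise sweep puts H at bearing 171°, so H = Z + 9.6·(cos 171°, sin 171°) = (8.718, -8.098). Tangency of A1 to HS means the radius ZH is perpendicular to HS, so HS runs along (−sin 171°, cos 171°); with |HS| = 34.6, S = (3.306, -42.27). Then |DS| = |S − D| = 42.40.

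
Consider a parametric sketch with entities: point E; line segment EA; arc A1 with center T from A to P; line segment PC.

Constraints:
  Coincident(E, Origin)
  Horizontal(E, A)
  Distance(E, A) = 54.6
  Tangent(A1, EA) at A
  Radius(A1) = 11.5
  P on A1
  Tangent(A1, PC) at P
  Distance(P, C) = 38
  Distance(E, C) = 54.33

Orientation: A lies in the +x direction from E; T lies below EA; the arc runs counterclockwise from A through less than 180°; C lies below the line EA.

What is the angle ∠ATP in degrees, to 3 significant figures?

71.8°

Checks: E = (0.00, 0.00) ✓; |TP| = 11.50 ✓; ∠(TP, PC) = 90.00° ✓; |PC| = 38.00 ✓; |EC| = 54.33 ✓.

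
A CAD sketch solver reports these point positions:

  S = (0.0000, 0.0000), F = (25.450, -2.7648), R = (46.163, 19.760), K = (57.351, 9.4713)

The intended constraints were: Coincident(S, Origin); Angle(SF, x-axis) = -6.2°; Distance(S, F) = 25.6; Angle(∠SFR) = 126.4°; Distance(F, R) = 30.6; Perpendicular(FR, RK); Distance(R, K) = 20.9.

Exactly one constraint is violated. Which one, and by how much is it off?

Distance(R, K) = 20.9 — off by 5.70.

S = (0.00, 0.00) ✓; SF at -6.200° ✓; |SF| = 25.60 ✓; ∠SFR = 126.4° ✓; |FR| = 30.60 ✓; ∠(FR, RK) = 90.00° ✓; |RK| = 15.20 ✗.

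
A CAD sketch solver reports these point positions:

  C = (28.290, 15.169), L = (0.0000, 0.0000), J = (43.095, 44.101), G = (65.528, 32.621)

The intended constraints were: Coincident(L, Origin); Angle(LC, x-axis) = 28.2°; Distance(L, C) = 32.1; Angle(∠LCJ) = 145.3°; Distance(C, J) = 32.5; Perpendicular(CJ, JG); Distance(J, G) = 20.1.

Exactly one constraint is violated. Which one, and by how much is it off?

Distance(J, G) = 20.1 — off by 5.10.

L = (0.00, 0.00) ✓; LC at 28.20° ✓; |LC| = 32.10 ✓; ∠LCJ = 145.3° ✓; |CJ| = 32.50 ✓; ∠(CJ, JG) = 90.00° ✓; |JG| = 25.20 ✗.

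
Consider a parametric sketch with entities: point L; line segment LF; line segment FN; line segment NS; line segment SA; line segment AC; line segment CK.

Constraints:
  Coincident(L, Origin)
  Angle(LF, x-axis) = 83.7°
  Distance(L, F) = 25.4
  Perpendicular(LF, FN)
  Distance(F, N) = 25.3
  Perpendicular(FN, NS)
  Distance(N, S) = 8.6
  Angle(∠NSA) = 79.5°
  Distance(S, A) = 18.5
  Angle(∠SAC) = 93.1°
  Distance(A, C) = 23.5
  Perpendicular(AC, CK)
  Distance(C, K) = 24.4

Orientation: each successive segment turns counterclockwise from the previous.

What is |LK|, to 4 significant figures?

52.97

L is at the origin; LF runs at 83.7° with length 25.4, so F = (2.787, 25.25). LF ⟂ FN, so FN runs at 173.7°; with |FN| = 25.3, N = (-22.36, 28.02). FN is perpendicular to NS, so NS runs at -96.30°; with |NS| = 8.6, S = (-23.30, 19.47). ∠NSA = 79.5° gives SA at 4.200° from the x-axis; with |SA| = 18.5, A = (-4.853, 20.83). ∠SAC = 93.1° gives AC at 91.10° from the x-axis; with |AC| = 23.5, C = (-5.304, 44.33). AC is perpendicular to CK, so CK runs at -178.9°; with |CK| = 24.4, K = (-29.70, 43.86). Then |LK| = |K − L| = 52.97.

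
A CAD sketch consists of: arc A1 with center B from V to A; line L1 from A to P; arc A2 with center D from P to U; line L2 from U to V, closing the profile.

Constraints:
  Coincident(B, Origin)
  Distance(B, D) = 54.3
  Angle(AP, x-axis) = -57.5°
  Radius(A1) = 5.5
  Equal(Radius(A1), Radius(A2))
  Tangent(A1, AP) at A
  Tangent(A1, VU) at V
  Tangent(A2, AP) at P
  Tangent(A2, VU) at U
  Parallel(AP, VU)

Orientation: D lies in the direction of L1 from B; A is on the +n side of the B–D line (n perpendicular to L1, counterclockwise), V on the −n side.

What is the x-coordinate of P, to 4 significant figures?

33.81

The slot axis is L1's direction at -57.5°, so u = (cos -57.5°, sin -57.5°) = (0.5373, -0.8434) and n = (−sin -57.5°, cos -57.5°) = (0.8434, 0.5373). B is at the origin and D lies 54.3 along u from B, so D = 54.3·u = (29.18, -45.80). Tangency of A1 to both parallel lines with radius 5.5 puts A and V at B ± 5.5·n: A = (4.639, 2.955), V = (-4.639, -2.955). Equal radii place P and U the same way about D: P = D + 5.5·n = (33.81, -42.84), U = D − 5.5·n = (24.54, -48.75). So P.x = 33.81.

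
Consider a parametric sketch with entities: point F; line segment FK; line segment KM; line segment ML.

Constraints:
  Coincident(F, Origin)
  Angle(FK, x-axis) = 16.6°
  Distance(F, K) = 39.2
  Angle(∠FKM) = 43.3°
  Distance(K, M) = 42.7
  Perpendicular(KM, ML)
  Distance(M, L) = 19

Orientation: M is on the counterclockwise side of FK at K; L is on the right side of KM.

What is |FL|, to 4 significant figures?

48.02

F is at the origin; FK runs at 16.6° with length 39.2, so K = 39.2·(cos 16.6°, sin 16.6°) = (37.57, 11.20). ∠FKM = 43.3°, so KM runs at 16.6° + (180° − 43.3°) = 153.3° from the x-axis; with |KM| = 42.7, M = K + 42.7·(cos 153.3°, sin 153.3°) = (-0.5807, 30.38). KM ⟂ ML; with |ML| = 19.0 on the right of KM, L = M + 19.0·(0.4493, 0.8934) = (7.956, 47.36). Then |FL| = |L − F| = 48.02.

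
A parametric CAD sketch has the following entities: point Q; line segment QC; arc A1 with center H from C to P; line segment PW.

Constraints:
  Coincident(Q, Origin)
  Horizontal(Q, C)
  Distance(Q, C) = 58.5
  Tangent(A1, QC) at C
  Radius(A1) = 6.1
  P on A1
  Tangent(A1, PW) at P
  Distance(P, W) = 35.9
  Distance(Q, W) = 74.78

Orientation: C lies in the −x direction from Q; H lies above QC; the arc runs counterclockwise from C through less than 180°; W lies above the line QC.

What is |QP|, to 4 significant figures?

53.15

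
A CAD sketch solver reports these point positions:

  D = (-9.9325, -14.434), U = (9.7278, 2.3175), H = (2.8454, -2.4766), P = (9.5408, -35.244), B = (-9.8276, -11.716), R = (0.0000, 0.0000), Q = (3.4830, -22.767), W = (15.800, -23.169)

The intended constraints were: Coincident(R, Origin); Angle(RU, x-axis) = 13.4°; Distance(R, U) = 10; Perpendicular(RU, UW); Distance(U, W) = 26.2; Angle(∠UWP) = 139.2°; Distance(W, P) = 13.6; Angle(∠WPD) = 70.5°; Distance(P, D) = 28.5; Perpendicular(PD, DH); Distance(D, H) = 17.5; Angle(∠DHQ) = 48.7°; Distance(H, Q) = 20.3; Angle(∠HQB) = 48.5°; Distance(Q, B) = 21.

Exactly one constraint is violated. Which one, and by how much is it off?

Distance(Q, B) = 21 — off by 3.70.

R = (0.00, 0.00) ✓; RU at 13.40° ✓; |RU| = 10.00 ✓; ∠(RU, UW) = 90.00° ✓; |UW| = 26.20 ✓; ∠UWP = 139.2° ✓; |WP| = 13.60 ✓; ∠WPD = 70.50° ✓; |PD| = 28.50 ✓; ∠(PD, DH) = 90.00° ✓; |DH| = 17.50 ✓; ∠DHQ = 48.70° ✓; |HQ| = 20.30 ✓; ∠HQB = 48.50° ✓; |QB| = 17.30 ✗.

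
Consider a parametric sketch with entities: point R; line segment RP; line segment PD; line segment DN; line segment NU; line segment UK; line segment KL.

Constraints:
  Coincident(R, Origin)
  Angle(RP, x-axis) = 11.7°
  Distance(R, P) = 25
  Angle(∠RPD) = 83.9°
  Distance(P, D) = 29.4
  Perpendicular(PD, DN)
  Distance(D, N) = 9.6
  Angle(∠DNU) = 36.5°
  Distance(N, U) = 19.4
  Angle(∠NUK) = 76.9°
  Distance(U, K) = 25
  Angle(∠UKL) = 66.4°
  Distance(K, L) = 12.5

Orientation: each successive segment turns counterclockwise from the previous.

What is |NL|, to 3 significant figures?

17.3

R is at the origin; RP runs at 11.7° with length 25.0, so P = (24.5, 5.07). ∠RPD = 83.9° gives PD at 108° from the x-axis; with |PD| = 29.4, D = (15.5, 33.1). PD is perpendicular to DN, so DN runs at -162°; with |DN| = 9.6, N = (6.35, 30.1). ∠DNU = 36.5° gives NU at -18.7° from the x-axis; with |NU| = 19.4, U = (24.7, 23.9). ∠NUK = 76.9° gives UK at 84.4° from the x-axis; with |UK| = 25.0, K = (27.2, 48.8). ∠UKL = 66.4° gives KL at -162° from the x-axis; with |KL| = 12.5, L = (15.3, 44.9). Then |NL| = |L − N| = 17.3.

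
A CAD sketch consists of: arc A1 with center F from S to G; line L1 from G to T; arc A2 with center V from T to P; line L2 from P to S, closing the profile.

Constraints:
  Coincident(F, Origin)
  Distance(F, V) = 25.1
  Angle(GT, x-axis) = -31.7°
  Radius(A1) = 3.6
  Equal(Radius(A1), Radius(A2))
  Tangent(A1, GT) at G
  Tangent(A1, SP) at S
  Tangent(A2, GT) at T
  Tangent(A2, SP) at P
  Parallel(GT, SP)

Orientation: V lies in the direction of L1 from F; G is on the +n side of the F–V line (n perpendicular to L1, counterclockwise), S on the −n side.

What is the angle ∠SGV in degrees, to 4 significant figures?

81.84°

F is at the origin and V lies 25.1 along u from F, so V = 25.1·u = (21.36, -13.19). Tangency of A1 to both parallel lines with radius 3.6 puts G and S at F ± 3.6·n: G = (1.892, 3.063), S = (-1.892, -3.063). Then cos ∠SGV = GS·GV / (|GS||GV|), giving 81.84°.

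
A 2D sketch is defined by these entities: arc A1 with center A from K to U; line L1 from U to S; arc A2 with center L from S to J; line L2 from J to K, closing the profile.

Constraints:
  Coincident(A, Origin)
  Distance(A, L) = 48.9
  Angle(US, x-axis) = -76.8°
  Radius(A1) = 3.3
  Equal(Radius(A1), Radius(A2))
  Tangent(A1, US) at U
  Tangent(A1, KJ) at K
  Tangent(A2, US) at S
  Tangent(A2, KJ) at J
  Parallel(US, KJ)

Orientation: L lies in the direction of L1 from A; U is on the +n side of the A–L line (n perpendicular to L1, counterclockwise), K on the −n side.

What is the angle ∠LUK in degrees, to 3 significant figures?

86.1°

A is at the origin and L lies 48.9 along u from A, so L = 48.9·u = (11.2, -47.6). Tangency of A1 to both parallel lines with radius 3.3 puts U and K at A ± 3.3·n: U = (3.21, 0.754), K = (-3.21, -0.754). Then cos ∠LUK = UL·UK / (|UL||UK|), giving 86.1°.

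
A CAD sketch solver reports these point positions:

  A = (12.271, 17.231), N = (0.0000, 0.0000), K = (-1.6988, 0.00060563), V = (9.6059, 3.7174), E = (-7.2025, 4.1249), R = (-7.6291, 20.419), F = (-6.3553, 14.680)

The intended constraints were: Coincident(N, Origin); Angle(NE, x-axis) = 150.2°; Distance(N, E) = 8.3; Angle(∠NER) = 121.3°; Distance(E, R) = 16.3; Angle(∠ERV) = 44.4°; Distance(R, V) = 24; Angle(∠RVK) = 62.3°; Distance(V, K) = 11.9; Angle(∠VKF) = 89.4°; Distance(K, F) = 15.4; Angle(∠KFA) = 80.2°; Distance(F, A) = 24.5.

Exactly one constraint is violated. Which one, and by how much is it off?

Distance(F, A) = 24.5 — off by 5.70.

N = (0.00, 0.00) ✓; NE at 150.2° ✓; |NE| = 8.300 ✓; ∠NER = 121.3° ✓; |ER| = 16.30 ✓; ∠ERV = 44.40° ✓; |RV| = 24.00 ✓; ∠RVK = 62.30° ✓; |VK| = 11.90 ✓; ∠VKF = 89.40° ✓; |KF| = 15.40 ✓; ∠KFA = 80.20° ✓; |FA| = 18.80 ✗.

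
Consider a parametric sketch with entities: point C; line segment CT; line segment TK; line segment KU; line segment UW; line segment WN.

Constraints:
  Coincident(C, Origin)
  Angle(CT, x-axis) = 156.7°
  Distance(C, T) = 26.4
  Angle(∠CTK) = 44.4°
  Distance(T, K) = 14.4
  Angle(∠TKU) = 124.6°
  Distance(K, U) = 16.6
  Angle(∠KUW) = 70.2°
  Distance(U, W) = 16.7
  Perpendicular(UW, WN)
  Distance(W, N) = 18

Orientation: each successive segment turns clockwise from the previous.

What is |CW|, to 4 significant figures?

11.19

C is at the origin; CT runs at 156.7° with length 26.4, so T = (-24.25, 10.44). ∠CTK = 44.4° gives TK at 21.10° from the x-axis; with |TK| = 14.4, K = (-10.81, 15.63). ∠TKU = 124.6° gives KU at -34.30° from the x-axis; with |KU| = 16.6, U = (2.901, 6.272). ∠KUW = 70.2° gives UW at -144.1° from the x-axis; with |UW| = 16.7, W = (-10.63, -3.521). Then |CW| = |W − C| = 11.19.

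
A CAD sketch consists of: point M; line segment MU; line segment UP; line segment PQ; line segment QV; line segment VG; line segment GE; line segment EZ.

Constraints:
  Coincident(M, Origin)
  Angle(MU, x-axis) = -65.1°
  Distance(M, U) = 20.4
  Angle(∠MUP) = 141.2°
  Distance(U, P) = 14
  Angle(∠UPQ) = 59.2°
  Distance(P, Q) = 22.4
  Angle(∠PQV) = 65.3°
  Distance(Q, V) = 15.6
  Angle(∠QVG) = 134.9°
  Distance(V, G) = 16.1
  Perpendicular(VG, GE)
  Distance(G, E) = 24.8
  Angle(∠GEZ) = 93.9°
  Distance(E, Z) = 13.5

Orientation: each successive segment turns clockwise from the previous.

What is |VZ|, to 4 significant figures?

25.85

M is at the origin; MU runs at -65.1° with length 20.4, so U = (8.589, -18.50). ∠MUP = 141.2° gives UP at -103.9° from the x-axis; with |UP| = 14.0, P = (5.226, -32.09). ∠UPQ = 59.2° gives PQ at 135.3° from the x-axis; with |PQ| = 22.4, Q = (-10.70, -16.34). ∠PQV = 65.3° gives QV at 20.60° from the x-axis; with |QV| = 15.6, V = (3.907, -10.85). ∠QVG = 134.9° gives VG at -24.50° from the x-axis; with |VG| = 16.1, G = (18.56, -17.53). VG ⟂ GE, so GE runs at -114.5°; with |GE| = 24.8, E = (8.273, -40.09). ∠GEZ = 93.9° gives EZ at 159.4° from the x-axis; with |EZ| = 13.5, Z = (-4.364, -35.34). Then |VZ| = |Z − V| = 25.85.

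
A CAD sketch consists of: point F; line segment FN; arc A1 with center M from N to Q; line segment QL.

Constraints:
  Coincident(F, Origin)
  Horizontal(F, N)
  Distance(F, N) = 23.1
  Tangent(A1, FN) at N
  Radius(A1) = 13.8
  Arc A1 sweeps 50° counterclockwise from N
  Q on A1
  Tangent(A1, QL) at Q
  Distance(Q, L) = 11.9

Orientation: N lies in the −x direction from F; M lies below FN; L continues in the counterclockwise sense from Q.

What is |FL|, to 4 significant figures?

43.64

On A1, N sits at bearing 90° from M; a 50° counterclockwise sweep puts Q at bearing 140°, so Q = M + 13.8·(cos 140°, sin 140°) = (-33.67, -4.930). A1 meets QL tangentially, so MQ is at right angles to QL, so QL runs along (−sin 140°, cos 140°); with |QL| = 11.9, L = (-41.32, -14.05). Then |FL| = |L − F| = 43.64.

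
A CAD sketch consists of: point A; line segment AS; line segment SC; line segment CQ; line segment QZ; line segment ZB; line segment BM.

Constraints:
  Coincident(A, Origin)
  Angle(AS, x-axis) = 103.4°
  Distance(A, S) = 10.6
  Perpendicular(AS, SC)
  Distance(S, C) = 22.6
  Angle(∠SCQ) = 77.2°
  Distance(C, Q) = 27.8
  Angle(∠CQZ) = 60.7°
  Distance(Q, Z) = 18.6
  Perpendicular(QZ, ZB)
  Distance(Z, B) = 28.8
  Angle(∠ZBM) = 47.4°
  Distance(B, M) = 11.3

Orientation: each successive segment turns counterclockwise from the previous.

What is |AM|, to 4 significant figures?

23.78

The perpendicularity gives ZB at right angles to QZ, so ZB runs at 145.5°; with |ZB| = 28.8, B = (-25.37, 11.77). ∠ZBM = 47.4° gives BM at -81.90° from the x-axis; with |BM| = 11.3, M = (-23.77, 0.5841). Then |AM| = |M − A| = 23.78.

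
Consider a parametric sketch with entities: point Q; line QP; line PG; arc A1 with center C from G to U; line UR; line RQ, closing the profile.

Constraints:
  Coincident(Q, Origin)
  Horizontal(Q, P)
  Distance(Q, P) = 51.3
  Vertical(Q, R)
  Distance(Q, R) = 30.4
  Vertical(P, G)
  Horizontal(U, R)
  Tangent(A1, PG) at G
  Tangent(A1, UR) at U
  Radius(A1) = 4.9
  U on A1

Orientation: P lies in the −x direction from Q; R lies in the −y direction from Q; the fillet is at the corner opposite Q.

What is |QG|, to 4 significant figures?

57.29

Q is at the origin; Q and P share the same y with |QP| = 51.3 and P on the −x side, so P = (-51.30, 0.000). Q and R share the same x with |QR| = 30.4 and R on the −y side, so R = (0.000, -30.40). The virtual corner opposite Q is at (-51.30, -30.40). Since A1 is tangent to PG there, CG ⟂ PG and since A1 is tangent to UR there, CU ⟂ UR, with radius 4.9, so the center C sits 4.9 in from both sides at C = (-46.40, -25.50). That places the tangent points at G = (-51.30, -25.50) on PG and U = (-46.40, -30.40) on UR. Then |QG| = |G − Q| = 57.29.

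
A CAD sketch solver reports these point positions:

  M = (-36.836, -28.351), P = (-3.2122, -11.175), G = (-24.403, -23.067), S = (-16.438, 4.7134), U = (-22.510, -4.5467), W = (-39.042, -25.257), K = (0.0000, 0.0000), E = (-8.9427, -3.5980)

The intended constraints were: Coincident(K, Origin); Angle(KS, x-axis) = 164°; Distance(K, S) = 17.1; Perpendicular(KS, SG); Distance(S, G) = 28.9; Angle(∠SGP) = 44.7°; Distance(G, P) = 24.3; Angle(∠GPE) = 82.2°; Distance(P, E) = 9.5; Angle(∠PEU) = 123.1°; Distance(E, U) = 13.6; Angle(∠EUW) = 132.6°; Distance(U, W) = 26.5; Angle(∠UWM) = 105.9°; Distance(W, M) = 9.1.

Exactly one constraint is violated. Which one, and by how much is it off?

Distance(W, M) = 9.1 — off by 5.30.

K = (0.00, 0.00) ✓; KS at 164.0° ✓; |KS| = 17.10 ✓; ∠(KS, SG) = 90.00° ✓; |SG| = 28.90 ✓; ∠SGP = 44.70° ✓; |GP| = 24.30 ✓; ∠GPE = 82.20° ✓; |PE| = 9.500 ✓; ∠PEU = 123.1° ✓; |EU| = 13.60 ✓; ∠EUW = 132.6° ✓; |UW| = 26.50 ✓; ∠UWM = 105.9° ✓; |WM| = 3.800 ✗.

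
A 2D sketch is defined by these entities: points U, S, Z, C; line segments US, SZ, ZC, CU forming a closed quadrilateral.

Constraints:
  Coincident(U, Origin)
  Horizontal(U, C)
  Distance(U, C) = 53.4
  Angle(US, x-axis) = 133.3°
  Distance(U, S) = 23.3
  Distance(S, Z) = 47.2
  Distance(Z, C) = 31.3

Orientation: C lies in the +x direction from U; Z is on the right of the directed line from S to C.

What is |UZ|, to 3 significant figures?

25.1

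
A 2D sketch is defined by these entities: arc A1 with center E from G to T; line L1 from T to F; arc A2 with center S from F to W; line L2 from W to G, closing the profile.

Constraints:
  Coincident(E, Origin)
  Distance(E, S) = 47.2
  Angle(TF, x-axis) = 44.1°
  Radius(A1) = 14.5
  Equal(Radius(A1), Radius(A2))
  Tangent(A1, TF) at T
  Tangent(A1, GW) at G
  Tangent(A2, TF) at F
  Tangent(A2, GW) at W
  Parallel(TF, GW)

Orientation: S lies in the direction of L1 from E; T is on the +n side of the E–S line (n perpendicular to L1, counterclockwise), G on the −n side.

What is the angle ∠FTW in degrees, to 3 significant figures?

31.6°

Tangency of A1 to both parallel lines with radius 14.5 puts T and G at E ± 14.5·n: T = (-10.1, 10.4), G = (10.1, -10.4). Equal radii place F and W the same way about S: F = S + 14.5·n = (23.8, 43.3), W = S − 14.5·n = (44.0, 22.4). Then cos ∠FTW = TF·TW / (|TF||TW|), giving 31.6°.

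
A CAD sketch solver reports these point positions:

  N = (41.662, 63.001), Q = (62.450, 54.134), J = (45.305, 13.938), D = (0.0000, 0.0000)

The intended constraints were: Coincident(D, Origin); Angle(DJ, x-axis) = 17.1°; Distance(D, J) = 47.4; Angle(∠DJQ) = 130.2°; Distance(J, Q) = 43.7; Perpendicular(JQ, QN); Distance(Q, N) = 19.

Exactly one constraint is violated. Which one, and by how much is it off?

Distance(Q, N) = 19 — off by 3.60.

D = (0.00, 0.00) ✓; DJ at 17.10° ✓; |DJ| = 47.40 ✓; ∠DJQ = 130.2° ✓; |JQ| = 43.70 ✓; ∠(JQ, QN) = 90.00° ✓; |QN| = 22.60 ✗.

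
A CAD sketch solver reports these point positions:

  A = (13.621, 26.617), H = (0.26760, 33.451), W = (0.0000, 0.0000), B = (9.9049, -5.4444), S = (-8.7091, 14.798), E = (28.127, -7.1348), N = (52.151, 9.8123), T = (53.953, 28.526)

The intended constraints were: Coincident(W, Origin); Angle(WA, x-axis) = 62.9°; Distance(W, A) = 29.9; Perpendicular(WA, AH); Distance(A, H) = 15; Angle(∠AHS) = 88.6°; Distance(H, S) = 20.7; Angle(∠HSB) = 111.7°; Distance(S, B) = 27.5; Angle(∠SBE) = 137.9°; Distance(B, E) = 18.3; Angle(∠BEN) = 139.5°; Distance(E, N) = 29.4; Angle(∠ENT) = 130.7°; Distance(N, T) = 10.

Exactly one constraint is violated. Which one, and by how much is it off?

Distance(N, T) = 10 — off by 8.80.

W = (0.00, 0.00) ✓; WA at 62.90° ✓; |WA| = 29.90 ✓; ∠(WA, AH) = 90.00° ✓; |AH| = 15.00 ✓; ∠AHS = 88.60° ✓; |HS| = 20.70 ✓; ∠HSB = 111.7° ✓; |SB| = 27.50 ✓; ∠SBE = 137.9° ✓; |BE| = 18.30 ✓; ∠BEN = 139.5° ✓; |EN| = 29.40 ✓; ∠ENT = 130.7° ✓; |NT| = 18.80 ✗.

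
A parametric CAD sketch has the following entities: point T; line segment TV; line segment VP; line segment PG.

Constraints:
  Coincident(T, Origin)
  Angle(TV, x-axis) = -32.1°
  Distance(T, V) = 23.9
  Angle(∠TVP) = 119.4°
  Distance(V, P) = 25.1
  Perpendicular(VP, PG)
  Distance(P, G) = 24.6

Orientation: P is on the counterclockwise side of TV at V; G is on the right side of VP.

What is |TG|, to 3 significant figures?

58.5

∠TVP = 119.4°, so VP runs at -32.1° + (180° − 119.4°) = 28.5° from the x-axis; with |VP| = 25.1, P = V + 25.1·(cos 28.5°, sin 28.5°) = (42.3, -0.724). VP ⟂ PG; with |PG| = 24.6 on the right of VP, G = P + 24.6·(0.477, -0.879) = (54.0, -22.3). Then |TG| = |G − T| = 58.5.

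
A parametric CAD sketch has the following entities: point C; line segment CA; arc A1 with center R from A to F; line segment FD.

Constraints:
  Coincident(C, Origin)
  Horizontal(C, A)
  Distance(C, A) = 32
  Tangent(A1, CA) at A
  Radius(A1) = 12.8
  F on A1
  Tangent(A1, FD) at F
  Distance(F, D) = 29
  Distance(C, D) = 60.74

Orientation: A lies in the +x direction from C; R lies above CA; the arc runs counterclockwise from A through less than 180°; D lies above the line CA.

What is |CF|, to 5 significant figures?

46.731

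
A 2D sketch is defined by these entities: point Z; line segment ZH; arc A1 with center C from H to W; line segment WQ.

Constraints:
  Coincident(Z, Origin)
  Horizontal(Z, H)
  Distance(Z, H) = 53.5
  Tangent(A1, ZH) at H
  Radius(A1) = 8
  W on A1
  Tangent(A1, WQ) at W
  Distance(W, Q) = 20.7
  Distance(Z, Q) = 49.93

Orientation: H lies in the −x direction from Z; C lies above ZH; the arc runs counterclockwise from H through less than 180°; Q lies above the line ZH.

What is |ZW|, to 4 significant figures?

46.10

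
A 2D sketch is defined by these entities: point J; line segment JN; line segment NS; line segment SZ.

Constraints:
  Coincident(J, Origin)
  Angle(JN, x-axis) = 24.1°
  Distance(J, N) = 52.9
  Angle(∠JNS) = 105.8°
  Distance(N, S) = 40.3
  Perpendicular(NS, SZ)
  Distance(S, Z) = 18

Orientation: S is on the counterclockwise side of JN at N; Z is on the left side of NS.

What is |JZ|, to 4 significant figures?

63.84

J is at the origin; JN runs at 24.1° with length 52.9, so N = 52.9·(cos 24.1°, sin 24.1°) = (48.29, 21.60). ∠JNS = 105.8°, so NS runs at 24.1° + (180° − 105.8°) = 98.30° from the x-axis; with |NS| = 40.3, S = N + 40.3·(cos 98.30°, sin 98.30°) = (42.47, 61.48). NS is perpendicular to SZ; with |SZ| = 18.0 on the left of NS, Z = S + 18.0·(-0.9895, -0.1444) = (24.66, 58.88). Then |JZ| = |Z − J| = 63.84.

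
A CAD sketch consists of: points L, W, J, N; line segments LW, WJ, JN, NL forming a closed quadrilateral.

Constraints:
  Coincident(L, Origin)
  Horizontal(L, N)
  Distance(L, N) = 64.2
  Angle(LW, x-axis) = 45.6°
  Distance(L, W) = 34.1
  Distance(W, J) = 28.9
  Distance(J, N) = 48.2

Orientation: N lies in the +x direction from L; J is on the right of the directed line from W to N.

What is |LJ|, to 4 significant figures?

16.50

L is at the origin; L and N share the same y with |LN| = 64.2 and N in +x, so N = (64.2, 0). LW runs at 45.6° with |LW| = 34.1, so W = (23.86, 24.36). J is determined by |WJ| = 28.9 and |JN| = 48.2 together: it lies at the intersection of circle(W, 28.9) and circle(N, 48.2). With |WN| = 47.13, the foot of the radical line on WN is 7.777 from W and the perpendicular offset is √(28.9² − 7.777²) = 27.83. Taking the right-of-WN solution: J = (16.13, -3.483).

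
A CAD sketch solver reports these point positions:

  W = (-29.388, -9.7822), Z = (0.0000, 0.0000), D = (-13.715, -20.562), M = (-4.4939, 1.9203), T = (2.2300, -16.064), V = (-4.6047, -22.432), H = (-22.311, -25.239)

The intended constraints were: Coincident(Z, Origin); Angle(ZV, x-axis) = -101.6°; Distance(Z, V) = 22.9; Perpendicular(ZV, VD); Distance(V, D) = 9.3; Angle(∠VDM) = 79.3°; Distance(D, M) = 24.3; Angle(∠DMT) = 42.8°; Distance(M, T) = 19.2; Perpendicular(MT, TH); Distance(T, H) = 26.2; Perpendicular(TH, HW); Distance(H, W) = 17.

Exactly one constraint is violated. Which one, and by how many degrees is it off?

Perpendicular(TH, HW) — off by 4.10°.

Z = (0.00, 0.00) ✓; ZV at -101.6° ✓; |ZV| = 22.90 ✓; ∠(ZV, VD) = 90.00° ✓; |VD| = 9.300 ✓; ∠VDM = 79.30° ✓; |DM| = 24.30 ✓; ∠DMT = 42.80° ✓; |MT| = 19.20 ✓; ∠(MT, TH) = 90.00° ✓; |TH| = 26.20 ✓; ∠(TH, HW) = 85.90° ✗; |HW| = 17.00 ✓.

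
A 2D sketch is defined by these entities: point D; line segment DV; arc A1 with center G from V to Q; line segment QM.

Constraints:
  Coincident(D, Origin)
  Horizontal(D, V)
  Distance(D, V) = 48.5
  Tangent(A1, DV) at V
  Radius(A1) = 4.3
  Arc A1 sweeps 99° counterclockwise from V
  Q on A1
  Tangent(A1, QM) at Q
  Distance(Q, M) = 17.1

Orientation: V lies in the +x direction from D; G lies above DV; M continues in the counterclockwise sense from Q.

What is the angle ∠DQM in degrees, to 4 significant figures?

86.39°

On A1, V sits at bearing -90° from G; a 99° counterclockwise sweep puts Q at bearing 9°, so Q = G + 4.3·(cos 9°, sin 9°) = (52.75, 4.973). A1 meets QM tangentially, so GQ is at right angles to QM, so QM runs along (−sin 9°, cos 9°); with |QM| = 17.1, M = (50.07, 21.86). Then cos ∠DQM = QD·QM / (|QD||QM|), giving 86.39°.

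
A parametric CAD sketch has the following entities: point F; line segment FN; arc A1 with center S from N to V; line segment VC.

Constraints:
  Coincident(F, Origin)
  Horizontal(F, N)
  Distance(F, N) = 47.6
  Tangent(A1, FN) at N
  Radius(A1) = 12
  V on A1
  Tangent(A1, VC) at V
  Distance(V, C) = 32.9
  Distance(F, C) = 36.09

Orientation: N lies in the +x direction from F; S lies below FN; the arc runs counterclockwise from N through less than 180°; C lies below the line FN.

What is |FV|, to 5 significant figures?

38.301

Checks: F = (0.00, 0.00) ✓; |SV| = 12.00 ✓; ∠(SV, VC) = 90.00° ✓; |VC| = 32.90 ✓; |FC| = 36.09 ✓.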